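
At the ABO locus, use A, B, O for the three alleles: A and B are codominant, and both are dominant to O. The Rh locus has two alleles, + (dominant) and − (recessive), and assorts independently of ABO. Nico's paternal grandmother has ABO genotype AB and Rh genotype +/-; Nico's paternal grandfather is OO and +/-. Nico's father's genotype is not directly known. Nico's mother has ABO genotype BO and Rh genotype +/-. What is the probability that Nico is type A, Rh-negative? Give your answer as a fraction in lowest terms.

1/32

Nico's father's ABO genotype from AB × OO: 1/2 AO, 1/2 BO.
Crossing each possibility with the mother BO and summing P(type A): 1/2·1/4 + 1/2·0 = 1/8.
Similarly for Rh via the father's Rh distribution: P(Rh-) = 1/4.
Independent loci: 1/8 × 1/4 = 1/32.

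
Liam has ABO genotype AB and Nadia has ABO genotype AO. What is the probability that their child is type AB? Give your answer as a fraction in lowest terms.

1/4

ABO cross AB × AO → offspring phenotypes: 1/2 A, 1/4 B, 1/4 AB.
So P(type AB) = 1/4.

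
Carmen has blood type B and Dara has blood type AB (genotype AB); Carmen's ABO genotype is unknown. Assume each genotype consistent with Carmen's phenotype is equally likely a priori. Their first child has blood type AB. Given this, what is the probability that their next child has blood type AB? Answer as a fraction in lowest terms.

Possible genotypes: Carmen ∈ {BB, BO}; Dara ∈ {AB}.
Weight each parental genotype pair by prior × P(type-AB child):
  BB × AB: posterior weight 2/3; P(next child type AB) = 1/2.
  BO × AB: posterior weight 1/3; P(next child type AB) = 1/4.
Weighted sum = 5/12.

5/12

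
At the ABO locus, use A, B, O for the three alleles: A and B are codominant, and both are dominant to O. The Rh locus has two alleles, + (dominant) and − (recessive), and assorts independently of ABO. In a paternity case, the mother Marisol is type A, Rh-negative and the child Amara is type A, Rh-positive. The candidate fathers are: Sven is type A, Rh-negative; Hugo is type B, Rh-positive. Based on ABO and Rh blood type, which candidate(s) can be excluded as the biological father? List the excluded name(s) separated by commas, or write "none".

Sven

A candidate is excluded only if no genotype consistent with his phenotype could produce a type A, Rh-positive child with a type A, Rh-negative mother.
Sven (type A, Rh-): no genotype consistent with that phenotype can produce a type-A Rh+ child with a type-A mother.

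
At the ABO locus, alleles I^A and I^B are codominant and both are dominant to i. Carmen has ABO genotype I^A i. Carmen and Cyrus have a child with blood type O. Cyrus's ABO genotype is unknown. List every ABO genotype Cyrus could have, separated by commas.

I^A i, I^B i, i i

For each candidate genotype of Cyrus, check whether crossing it with I^A i can produce every observed child phenotype.
  I^A I^A → possible child types {A} ✗
  I^A I^B → possible child types {A, B, AB} ✗
  I^A i → possible child types {O, A} ✓
  I^B I^B → possible child types {B, AB} ✗
  I^B i → possible child types {O, A, B, AB} ✓
  i i → possible child types {O, A} ✓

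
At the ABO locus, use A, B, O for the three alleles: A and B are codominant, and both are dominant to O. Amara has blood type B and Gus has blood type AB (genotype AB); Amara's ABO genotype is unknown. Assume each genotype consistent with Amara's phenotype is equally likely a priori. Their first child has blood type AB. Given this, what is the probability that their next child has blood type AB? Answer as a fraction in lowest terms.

Possible genotypes: Amara ∈ {BB, BO}; Gus ∈ {AB}.
Weight each parental genotype pair by prior × P(type-AB child):
  BB × AB: posterior weight 2/3; P(next child type AB) = 1/2.
  BO × AB: posterior weight 1/3; P(next child type AB) = 1/4.
Weighted sum = 5/12.

5/12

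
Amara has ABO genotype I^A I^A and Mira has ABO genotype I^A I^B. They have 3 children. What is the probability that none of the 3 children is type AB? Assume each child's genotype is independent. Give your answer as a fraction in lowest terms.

ABO cross I^A I^A × I^A I^B → 1/2 A, 1/2 AB.
So P(type AB) = 1/2 per child.
P(not type AB) = 1/2 for one child; (1/2)^3 = 1/8.

1/8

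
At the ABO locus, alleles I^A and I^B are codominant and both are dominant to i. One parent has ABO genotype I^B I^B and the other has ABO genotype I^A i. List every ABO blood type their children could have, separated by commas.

Gametes from I^B I^B × I^A i give offspring ABO genotypes I^A I^B, I^B i, i.e. phenotypes B, AB.

B, AB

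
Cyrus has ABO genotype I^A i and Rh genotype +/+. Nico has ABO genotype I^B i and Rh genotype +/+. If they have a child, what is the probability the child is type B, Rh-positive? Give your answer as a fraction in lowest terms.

ABO cross I^A i × I^B i → offspring phenotypes: 1/4 O, 1/4 A, 1/4 B, 1/4 AB.
Rh cross +/+ × +/+ → 1 Rh+.
Independent loci: P(type B, Rh-positive) = 1/4 × 1 = 1/4.

1/4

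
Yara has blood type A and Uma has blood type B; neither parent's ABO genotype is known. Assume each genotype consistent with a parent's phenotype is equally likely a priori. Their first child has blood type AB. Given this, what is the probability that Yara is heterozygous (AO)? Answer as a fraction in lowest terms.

1/3

Possible genotypes: Yara ∈ {AA, AO}; Uma ∈ {BB, BO}.
Weight each parental genotype pair by prior × P(type-AB child):
  AA × BB: posterior weight 4/9.
  AA × BO: posterior weight 2/9.
  AO × BB: posterior weight 2/9.
  AO × BO: posterior weight 1/9.
Sum the posterior weight over pairs where Yara is AO: 1/3.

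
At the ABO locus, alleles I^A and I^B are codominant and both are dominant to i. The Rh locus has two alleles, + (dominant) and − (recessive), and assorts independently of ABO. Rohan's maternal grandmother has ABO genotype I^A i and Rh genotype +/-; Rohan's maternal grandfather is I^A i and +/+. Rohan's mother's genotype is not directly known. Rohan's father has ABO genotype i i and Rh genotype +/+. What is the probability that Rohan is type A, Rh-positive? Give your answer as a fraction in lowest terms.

Rohan's mother's ABO genotype from I^A i × I^A i: 1/4 I^A I^A, 1/2 I^A i, 1/4 i i.
Crossing each possibility with the father i i and summing P(type A): 1/4·1 + 1/2·1/2 + 1/4·0 = 1/2.
Similarly for Rh via the mother's Rh distribution: P(Rh+) = 1.
Independent loci: 1/2 × 1 = 1/2.

1/2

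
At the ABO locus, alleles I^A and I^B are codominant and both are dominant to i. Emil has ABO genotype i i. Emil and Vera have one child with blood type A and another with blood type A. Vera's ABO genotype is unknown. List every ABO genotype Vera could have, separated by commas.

I^A I^A, I^A I^B, I^A i

For each candidate genotype of Vera, check whether crossing it with i i can produce every observed child phenotype.
  I^A I^A → possible child types {A} ✓
  I^A I^B → possible child types {A, B} ✓
  I^A i → possible child types {O, A} ✓
  I^B I^B → possible child types {B} ✗
  I^B i → possible child types {O, B} ✗
  i i → possible child types {O} ✗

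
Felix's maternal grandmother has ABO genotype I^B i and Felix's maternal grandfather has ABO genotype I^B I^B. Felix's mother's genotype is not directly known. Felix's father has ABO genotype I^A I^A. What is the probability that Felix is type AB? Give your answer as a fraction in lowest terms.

3/4

Felix's mother's ABO genotype from I^B i × I^B I^B: 1/2 I^B I^B, 1/2 I^B i.
Crossing each possibility with the father I^A I^A and summing P(type AB): 1/2·1 + 1/2·1/2 = 3/4.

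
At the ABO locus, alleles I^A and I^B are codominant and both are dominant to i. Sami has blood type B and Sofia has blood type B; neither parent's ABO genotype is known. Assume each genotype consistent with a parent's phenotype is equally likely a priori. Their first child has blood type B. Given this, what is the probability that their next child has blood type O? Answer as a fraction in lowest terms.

Possible genotypes: Sami ∈ {I^B I^B, I^B i}; Sofia ∈ {I^B I^B, I^B i}.
Weight each parental genotype pair by prior × P(type-B child):
  I^B I^B × I^B I^B: posterior weight 4/15; P(next child type O) = 0.
  I^B I^B × I^B i: posterior weight 4/15; P(next child type O) = 0.
  I^B i × I^B I^B: posterior weight 4/15; P(next child type O) = 0.
  I^B i × I^B i: posterior weight 1/5; P(next child type O) = 1/4.
Weighted sum = 1/20.

1/20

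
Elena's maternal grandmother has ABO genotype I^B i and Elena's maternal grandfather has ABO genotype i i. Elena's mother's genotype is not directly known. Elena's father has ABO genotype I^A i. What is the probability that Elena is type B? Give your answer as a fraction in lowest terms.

1/8

Elena's mother's ABO genotype from I^B i × i i: 1/2 I^B i, 1/2 i i.
Crossing each possibility with the father I^A i and summing P(type B): 1/2·1/4 + 1/2·0 = 1/8.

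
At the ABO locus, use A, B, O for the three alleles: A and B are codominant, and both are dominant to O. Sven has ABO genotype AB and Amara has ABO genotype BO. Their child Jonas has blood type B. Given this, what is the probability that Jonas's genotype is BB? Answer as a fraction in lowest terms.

1/2

Cross AB × BO → 1/4 AB, 1/4 AO, 1/4 BB, 1/4 BO.
Type-B genotypes among offspring: BB (1/4), BO (1/4); total 1/2.
P(BB | type B) = (1/4) / (1/2) = 1/2.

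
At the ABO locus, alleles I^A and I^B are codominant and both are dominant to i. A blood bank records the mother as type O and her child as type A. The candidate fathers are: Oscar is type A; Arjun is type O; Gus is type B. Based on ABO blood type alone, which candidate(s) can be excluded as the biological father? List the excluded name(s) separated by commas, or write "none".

Arjun, Gus

A candidate is excluded only if no genotype consistent with his phenotype could produce a type A child with a type O mother.
Arjun (type O): no genotype consistent with that phenotype can produce a type-A child with a type-O mother.
Gus (type B): no genotype consistent with that phenotype can produce a type-A child with a type-O mother.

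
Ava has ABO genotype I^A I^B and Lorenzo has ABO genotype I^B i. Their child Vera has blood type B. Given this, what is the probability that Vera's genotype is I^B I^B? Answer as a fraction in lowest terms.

1/2

Cross I^A I^B × I^B i → 1/4 I^A I^B, 1/4 I^A i, 1/4 I^B I^B, 1/4 I^B i.
Type-B genotypes among offspring: I^B I^B (1/4), I^B i (1/4); total 1/2.
P(I^B I^B | type B) = (1/4) / (1/2) = 1/2.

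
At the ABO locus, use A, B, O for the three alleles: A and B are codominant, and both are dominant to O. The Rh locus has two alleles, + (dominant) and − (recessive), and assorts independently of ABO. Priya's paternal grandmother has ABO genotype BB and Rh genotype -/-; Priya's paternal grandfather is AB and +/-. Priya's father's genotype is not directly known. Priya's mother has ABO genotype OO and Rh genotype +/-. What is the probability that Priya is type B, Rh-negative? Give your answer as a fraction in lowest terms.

Priya's father's ABO genotype from BB × AB: 1/2 AB, 1/2 BB.
Crossing each possibility with the mother OO and summing P(type B): 1/2·1/2 + 1/2·1 = 3/4.
Similarly for Rh via the father's Rh distribution: P(Rh-) = 3/8.
Independent loci: 3/4 × 3/8 = 9/32.

9/32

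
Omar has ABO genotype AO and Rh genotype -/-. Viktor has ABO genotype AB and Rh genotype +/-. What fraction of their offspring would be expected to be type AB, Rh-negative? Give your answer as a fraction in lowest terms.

ABO cross AO × AB → offspring phenotypes: 1/2 A, 1/4 B, 1/4 AB.
Rh cross -/- × +/- → 1/2 Rh+, 1/2 Rh-.
Independent loci: P(type AB, Rh-negative) = 1/4 × 1/2 = 1/8.

1/8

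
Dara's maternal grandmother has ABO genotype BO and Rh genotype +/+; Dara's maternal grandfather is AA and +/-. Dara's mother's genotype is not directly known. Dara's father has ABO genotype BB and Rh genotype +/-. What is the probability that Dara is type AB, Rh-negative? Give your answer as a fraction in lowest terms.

1/16

Dara's mother's ABO genotype from BO × AA: 1/2 AB, 1/2 AO.
Crossing each possibility with the father BB and summing P(type AB): 1/2·1/2 + 1/2·1/2 = 1/2.
Similarly for Rh via the mother's Rh distribution: P(Rh-) = 1/8.
Independent loci: 1/2 × 1/8 = 1/16.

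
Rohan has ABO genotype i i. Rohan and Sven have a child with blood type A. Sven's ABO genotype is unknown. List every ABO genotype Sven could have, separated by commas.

For each candidate genotype of Sven, check whether crossing it with i i can produce every observed child phenotype.
  I^A I^A → possible child types {A} ✓
  I^A I^B → possible child types {A, B} ✓
  I^A i → possible child types {O, A} ✓
  I^B I^B → possible child types {B} ✗
  I^B i → possible child types {O, B} ✗
  i i → possible child types {O} ✗

I^A I^A, I^A I^B, I^A i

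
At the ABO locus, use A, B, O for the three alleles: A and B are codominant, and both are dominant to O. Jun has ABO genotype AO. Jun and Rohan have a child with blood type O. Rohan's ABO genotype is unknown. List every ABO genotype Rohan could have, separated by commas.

For each candidate genotype of Rohan, check whether crossing it with AO can produce every observed child phenotype.
  AA → possible child types {A} ✗
  AB → possible child types {A, B, AB} ✗
  AO → possible child types {O, A} ✓
  BB → possible child types {B, AB} ✗
  BO → possible child types {O, A, B, AB} ✓
  OO → possible child types {O, A} ✓

AO, BO, OO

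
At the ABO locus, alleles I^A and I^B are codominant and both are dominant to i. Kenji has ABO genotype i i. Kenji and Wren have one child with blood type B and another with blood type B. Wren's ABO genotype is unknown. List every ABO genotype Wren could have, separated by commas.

I^A I^B, I^B I^B, I^B i

For each candidate genotype of Wren, check whether crossing it with i i can produce every observed child phenotype.
  I^A I^A → possible child types {A} ✗
  I^A I^B → possible child types {A, B} ✓
  I^A i → possible child types {O, A} ✗
  I^B I^B → possible child types {B} ✓
  I^B i → possible child types {O, B} ✓
  i i → possible child types {O} ✗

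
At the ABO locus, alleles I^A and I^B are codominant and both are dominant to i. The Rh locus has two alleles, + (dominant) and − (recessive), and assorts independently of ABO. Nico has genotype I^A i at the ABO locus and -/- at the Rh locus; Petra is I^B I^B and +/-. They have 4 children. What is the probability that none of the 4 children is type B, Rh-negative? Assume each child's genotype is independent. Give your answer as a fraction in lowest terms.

ABO cross I^A i × I^B I^B → 1/2 B, 1/2 AB.
Rh cross -/- × +/- → 1/2 Rh+, 1/2 Rh-; so P(type B, Rh-negative) = 1/2 × 1/2 = 1/4 per child.
P(not type B, Rh-negative) = 3/4 for one child; (3/4)^4 = 81/256.

81/256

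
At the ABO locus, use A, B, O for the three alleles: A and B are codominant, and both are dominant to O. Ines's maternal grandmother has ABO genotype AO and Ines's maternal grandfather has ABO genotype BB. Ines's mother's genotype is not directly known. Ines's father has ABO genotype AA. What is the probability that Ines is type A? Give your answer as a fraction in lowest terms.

1/2

Ines's mother's ABO genotype from AO × BB: 1/2 AB, 1/2 BO.
Crossing each possibility with the father AA and summing P(type A): 1/2·1/2 + 1/2·1/2 = 1/2.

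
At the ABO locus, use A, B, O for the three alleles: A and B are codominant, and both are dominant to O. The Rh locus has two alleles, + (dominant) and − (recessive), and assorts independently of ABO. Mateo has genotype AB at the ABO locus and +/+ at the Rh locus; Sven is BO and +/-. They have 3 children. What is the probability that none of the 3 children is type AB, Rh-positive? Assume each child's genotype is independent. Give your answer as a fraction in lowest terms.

ABO cross AB × BO → 1/4 A, 1/2 B, 1/4 AB.
Rh cross +/+ × +/- → 1 Rh+; so P(type AB, Rh-positive) = 1/4 × 1 = 1/4 per child.
P(not type AB, Rh-positive) = 3/4 for one child; (3/4)^3 = 27/64.

27/64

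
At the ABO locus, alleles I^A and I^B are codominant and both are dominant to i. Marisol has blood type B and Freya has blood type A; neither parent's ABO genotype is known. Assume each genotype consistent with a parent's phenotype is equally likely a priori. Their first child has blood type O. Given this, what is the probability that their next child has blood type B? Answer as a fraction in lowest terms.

1/4

Possible genotypes: Marisol ∈ {I^B I^B, I^B i}; Freya ∈ {I^A I^A, I^A i}.
Weight each parental genotype pair by prior × P(type-O child):
  I^B i × I^A i: posterior weight 1; P(next child type B) = 1/4.
Weighted sum = 1/4.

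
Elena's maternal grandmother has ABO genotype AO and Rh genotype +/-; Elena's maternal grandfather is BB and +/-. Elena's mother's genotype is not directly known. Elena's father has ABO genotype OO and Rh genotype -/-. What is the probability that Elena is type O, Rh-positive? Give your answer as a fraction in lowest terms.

1/8

Elena's mother's ABO genotype from AO × BB: 1/2 AB, 1/2 BO.
Crossing each possibility with the father OO and summing P(type O): 1/2·0 + 1/2·1/2 = 1/4.
Similarly for Rh via the mother's Rh distribution: P(Rh+) = 1/2.
Independent loci: 1/4 × 1/2 = 1/8.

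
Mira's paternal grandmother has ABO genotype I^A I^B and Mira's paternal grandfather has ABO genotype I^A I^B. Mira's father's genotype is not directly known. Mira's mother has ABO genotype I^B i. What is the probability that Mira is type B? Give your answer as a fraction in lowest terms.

1/2

Mira's father's ABO genotype from I^A I^B × I^A I^B: 1/4 I^A I^A, 1/2 I^A I^B, 1/4 I^B I^B.
Crossing each possibility with the mother I^B i and summing P(type B): 1/4·0 + 1/2·1/2 + 1/4·1 = 1/2.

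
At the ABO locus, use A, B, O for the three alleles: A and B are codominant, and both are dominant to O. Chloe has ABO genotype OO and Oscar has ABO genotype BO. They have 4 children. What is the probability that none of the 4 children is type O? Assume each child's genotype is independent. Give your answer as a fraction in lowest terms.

1/16

ABO cross OO × BO → 1/2 O, 1/2 B.
So P(type O) = 1/2 per child.
P(not type O) = 1/2 for one child; (1/2)^4 = 1/16.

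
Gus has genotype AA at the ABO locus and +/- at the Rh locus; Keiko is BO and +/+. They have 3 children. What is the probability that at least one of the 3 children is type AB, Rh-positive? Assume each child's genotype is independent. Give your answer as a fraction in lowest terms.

ABO cross AA × BO → 1/2 A, 1/2 AB.
Rh cross +/- × +/+ → 1 Rh+; so P(type AB, Rh-positive) = 1/2 × 1 = 1/2 per child.
P(none) = (1/2)^3 = 1/8; P(at least one) = 1 − 1/8 = 7/8.

7/8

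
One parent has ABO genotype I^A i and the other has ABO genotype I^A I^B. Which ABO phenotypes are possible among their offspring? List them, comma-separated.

A, B, AB

Gametes from I^A i × I^A I^B give offspring ABO genotypes I^A I^A, I^A I^B, I^A i, I^B i, i.e. phenotypes A, B, AB.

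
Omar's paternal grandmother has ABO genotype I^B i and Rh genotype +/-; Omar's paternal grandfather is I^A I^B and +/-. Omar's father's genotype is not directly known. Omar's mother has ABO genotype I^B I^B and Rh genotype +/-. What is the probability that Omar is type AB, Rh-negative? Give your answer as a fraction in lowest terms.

Omar's father's ABO genotype from I^B i × I^A I^B: 1/4 I^A I^B, 1/4 I^A i, 1/4 I^B I^B, 1/4 I^B i.
Crossing each possibility with the mother I^B I^B and summing P(type AB): 1/4·1/2 + 1/4·1/2 + 1/4·0 + 1/4·0 = 1/4.
Similarly for Rh via the father's Rh distribution: P(Rh-) = 1/4.
Independent loci: 1/4 × 1/4 = 1/16.

1/16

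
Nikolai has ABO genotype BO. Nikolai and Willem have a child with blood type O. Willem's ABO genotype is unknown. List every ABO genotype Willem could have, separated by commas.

For each candidate genotype of Willem, check whether crossing it with BO can produce every observed child phenotype.
  AA → possible child types {A, AB} ✗
  AB → possible child types {A, B, AB} ✗
  AO → possible child types {O, A, B, AB} ✓
  BB → possible child types {B} ✗
  BO → possible child types {O, B} ✓
  OO → possible child types {O, B} ✓

AO, BO, OO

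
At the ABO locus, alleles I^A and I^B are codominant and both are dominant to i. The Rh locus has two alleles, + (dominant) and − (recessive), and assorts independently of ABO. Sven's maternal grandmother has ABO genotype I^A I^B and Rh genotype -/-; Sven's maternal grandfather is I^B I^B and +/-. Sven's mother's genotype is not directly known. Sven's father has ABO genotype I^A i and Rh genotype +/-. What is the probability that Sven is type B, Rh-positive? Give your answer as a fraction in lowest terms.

Sven's mother's ABO genotype from I^A I^B × I^B I^B: 1/2 I^A I^B, 1/2 I^B I^B.
Crossing each possibility with the father I^A i and summing P(type B): 1/2·1/4 + 1/2·1/2 = 3/8.
Similarly for Rh via the mother's Rh distribution: P(Rh+) = 5/8.
Independent loci: 3/8 × 5/8 = 15/64.

15/64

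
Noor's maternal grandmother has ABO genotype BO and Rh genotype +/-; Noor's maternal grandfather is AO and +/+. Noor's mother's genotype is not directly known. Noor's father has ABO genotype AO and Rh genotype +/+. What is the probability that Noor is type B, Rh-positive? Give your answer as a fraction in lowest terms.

1/8

Noor's mother's ABO genotype from BO × AO: 1/4 AB, 1/4 AO, 1/4 BO, 1/4 OO.
Crossing each possibility with the father AO and summing P(type B): 1/4·1/4 + 1/4·0 + 1/4·1/4 + 1/4·0 = 1/8.
Similarly for Rh via the mother's Rh distribution: P(Rh+) = 1.
Independent loci: 1/8 × 1 = 1/8.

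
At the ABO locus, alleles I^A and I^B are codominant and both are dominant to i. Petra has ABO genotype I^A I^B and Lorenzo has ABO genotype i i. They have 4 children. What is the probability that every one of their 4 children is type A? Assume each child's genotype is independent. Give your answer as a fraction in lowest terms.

1/16

ABO cross I^A I^B × i i → 1/2 A, 1/2 B.
So P(type A) = 1/2 per child.
All 4 independent: (1/2)^4 = 1/16.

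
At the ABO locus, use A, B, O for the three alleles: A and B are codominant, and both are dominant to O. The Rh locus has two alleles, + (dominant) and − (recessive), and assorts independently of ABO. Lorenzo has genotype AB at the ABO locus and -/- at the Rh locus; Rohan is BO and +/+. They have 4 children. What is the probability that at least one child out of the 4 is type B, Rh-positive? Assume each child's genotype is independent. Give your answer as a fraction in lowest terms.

ABO cross AB × BO → 1/4 A, 1/2 B, 1/4 AB.
Rh cross -/- × +/+ → 1 Rh+; so P(type B, Rh-positive) = 1/2 × 1 = 1/2 per child.
P(none) = (1/2)^4 = 1/16; P(at least one) = 1 − 1/16 = 15/16.

15/16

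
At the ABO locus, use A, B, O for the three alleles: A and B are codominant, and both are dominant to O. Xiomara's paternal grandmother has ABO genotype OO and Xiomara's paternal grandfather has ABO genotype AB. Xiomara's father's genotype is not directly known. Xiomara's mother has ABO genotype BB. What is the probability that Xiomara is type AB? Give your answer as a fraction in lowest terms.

1/4

Xiomara's father's ABO genotype from OO × AB: 1/2 AO, 1/2 BO.
Crossing each possibility with the mother BB and summing P(type AB): 1/2·1/2 + 1/2·0 = 1/4.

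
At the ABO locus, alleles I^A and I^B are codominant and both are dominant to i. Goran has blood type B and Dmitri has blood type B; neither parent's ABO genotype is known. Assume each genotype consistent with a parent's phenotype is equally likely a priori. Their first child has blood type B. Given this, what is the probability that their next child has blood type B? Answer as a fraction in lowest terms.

Possible genotypes: Goran ∈ {I^B I^B, I^B i}; Dmitri ∈ {I^B I^B, I^B i}.
Weight each parental genotype pair by prior × P(type-B child):
  I^B I^B × I^B I^B: posterior weight 4/15; P(next child type B) = 1.
  I^B I^B × I^B i: posterior weight 4/15; P(next child type B) = 1.
  I^B i × I^B I^B: posterior weight 4/15; P(next child type B) = 1.
  I^B i × I^B i: posterior weight 1/5; P(next child type B) = 3/4.
Weighted sum = 19/20.

19/20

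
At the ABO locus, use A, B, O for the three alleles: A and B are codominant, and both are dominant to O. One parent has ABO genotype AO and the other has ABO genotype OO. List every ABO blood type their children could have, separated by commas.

Gametes from AO × OO give offspring ABO genotypes AO, OO, i.e. phenotypes O, A.

O, A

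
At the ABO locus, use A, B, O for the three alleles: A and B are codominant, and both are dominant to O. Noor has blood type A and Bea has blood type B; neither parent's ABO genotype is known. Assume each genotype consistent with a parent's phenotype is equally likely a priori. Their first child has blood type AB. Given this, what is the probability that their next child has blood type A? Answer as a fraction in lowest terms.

5/36

Possible genotypes: Noor ∈ {AA, AO}; Bea ∈ {BB, BO}.
Weight each parental genotype pair by prior × P(type-AB child):
  AA × BB: posterior weight 4/9; P(next child type A) = 0.
  AA × BO: posterior weight 2/9; P(next child type A) = 1/2.
  AO × BB: posterior weight 2/9; P(next child type A) = 0.
  AO × BO: posterior weight 1/9; P(next child type A) = 1/4.
Weighted sum = 5/36.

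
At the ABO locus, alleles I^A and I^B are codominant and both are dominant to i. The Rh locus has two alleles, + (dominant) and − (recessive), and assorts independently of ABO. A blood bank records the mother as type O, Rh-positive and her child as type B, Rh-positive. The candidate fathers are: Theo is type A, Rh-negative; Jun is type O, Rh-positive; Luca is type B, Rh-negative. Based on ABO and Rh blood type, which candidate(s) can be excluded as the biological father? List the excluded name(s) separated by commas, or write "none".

Theo, Jun

A candidate is excluded only if no genotype consistent with his phenotype could produce a type B, Rh-positive child with a type O, Rh-positive mother.
Theo (type A, Rh-): no genotype consistent with that phenotype can produce a type-B Rh+ child with a type-O mother.
Jun (type O, Rh+): no genotype consistent with that phenotype can produce a type-B Rh+ child with a type-O mother.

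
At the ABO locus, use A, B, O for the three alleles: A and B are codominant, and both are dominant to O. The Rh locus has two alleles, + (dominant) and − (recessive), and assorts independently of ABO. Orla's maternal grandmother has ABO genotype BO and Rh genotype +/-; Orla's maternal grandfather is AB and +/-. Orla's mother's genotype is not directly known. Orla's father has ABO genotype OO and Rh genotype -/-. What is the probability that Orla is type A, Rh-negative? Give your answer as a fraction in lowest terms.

Orla's mother's ABO genotype from BO × AB: 1/4 AB, 1/4 AO, 1/4 BB, 1/4 BO.
Crossing each possibility with the father OO and summing P(type A): 1/4·1/2 + 1/4·1/2 + 1/4·0 + 1/4·0 = 1/4.
Similarly for Rh via the mother's Rh distribution: P(Rh-) = 1/2.
Independent loci: 1/4 × 1/2 = 1/8.

1/8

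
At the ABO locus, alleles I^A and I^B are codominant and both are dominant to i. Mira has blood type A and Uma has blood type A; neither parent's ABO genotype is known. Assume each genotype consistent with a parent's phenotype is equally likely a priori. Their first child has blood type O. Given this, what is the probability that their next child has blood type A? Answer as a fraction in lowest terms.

3/4

Possible genotypes: Mira ∈ {I^A I^A, I^A i}; Uma ∈ {I^A I^A, I^A i}.
Weight each parental genotype pair by prior × P(type-O child):
  I^A i × I^A i: posterior weight 1; P(next child type A) = 3/4.
Weighted sum = 3/4.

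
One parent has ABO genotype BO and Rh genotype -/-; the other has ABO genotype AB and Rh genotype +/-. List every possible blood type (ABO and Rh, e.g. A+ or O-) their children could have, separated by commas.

Gametes from BO × AB give offspring ABO genotypes AB, AO, BB, BO, i.e. phenotypes A, B, AB.
Rh cross -/- × +/- → phenotypes Rh+, Rh-.
Combining independently: A+, A-, B+, B-, AB+, AB-.

A+, A-, B+, B-, AB+, AB-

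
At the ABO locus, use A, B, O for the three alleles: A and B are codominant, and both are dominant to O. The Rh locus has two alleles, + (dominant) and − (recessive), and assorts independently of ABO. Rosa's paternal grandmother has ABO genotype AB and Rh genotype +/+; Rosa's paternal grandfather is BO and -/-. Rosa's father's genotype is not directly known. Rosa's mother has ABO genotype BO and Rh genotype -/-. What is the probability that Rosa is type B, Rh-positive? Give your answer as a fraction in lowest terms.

5/16

Rosa's father's ABO genotype from AB × BO: 1/4 AB, 1/4 AO, 1/4 BB, 1/4 BO.
Crossing each possibility with the mother BO and summing P(type B): 1/4·1/2 + 1/4·1/4 + 1/4·1 + 1/4·3/4 = 5/8.
Similarly for Rh via the father's Rh distribution: P(Rh+) = 1/2.
Independent loci: 5/8 × 1/2 = 5/16.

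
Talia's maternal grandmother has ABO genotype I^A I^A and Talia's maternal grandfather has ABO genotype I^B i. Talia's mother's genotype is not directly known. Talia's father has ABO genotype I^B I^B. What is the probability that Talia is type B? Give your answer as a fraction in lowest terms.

1/2

Talia's mother's ABO genotype from I^A I^A × I^B i: 1/2 I^A I^B, 1/2 I^A i.
Crossing each possibility with the father I^B I^B and summing P(type B): 1/2·1/2 + 1/2·1/2 = 1/2.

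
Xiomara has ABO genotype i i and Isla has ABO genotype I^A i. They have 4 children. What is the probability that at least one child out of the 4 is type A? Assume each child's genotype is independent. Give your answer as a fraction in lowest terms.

15/16

ABO cross i i × I^A i → 1/2 O, 1/2 A.
So P(type A) = 1/2 per child.
P(none) = (1/2)^4 = 1/16; P(at least one) = 1 − 1/16 = 15/16.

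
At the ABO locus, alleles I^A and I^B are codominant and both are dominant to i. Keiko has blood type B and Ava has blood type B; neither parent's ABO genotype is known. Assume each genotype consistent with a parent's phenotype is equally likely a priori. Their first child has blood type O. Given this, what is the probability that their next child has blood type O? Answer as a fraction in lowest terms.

Possible genotypes: Keiko ∈ {I^B I^B, I^B i}; Ava ∈ {I^B I^B, I^B i}.
Weight each parental genotype pair by prior × P(type-O child):
  I^B i × I^B i: posterior weight 1; P(next child type O) = 1/4.
Weighted sum = 1/4.

1/4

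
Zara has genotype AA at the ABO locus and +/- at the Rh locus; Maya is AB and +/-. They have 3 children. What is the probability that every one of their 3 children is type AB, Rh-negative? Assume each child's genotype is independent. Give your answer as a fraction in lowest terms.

ABO cross AA × AB → 1/2 A, 1/2 AB.
Rh cross +/- × +/- → 3/4 Rh+, 1/4 Rh-; so P(type AB, Rh-negative) = 1/2 × 1/4 = 1/8 per child.
All 3 independent: (1/8)^3 = 1/512.

1/512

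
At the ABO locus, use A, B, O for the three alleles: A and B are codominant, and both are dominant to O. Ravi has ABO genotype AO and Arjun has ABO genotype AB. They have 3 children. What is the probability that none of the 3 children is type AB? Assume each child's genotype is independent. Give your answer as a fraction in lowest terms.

27/64

ABO cross AO × AB → 1/2 A, 1/4 B, 1/4 AB.
So P(type AB) = 1/4 per child.
P(not type AB) = 3/4 for one child; (3/4)^3 = 27/64.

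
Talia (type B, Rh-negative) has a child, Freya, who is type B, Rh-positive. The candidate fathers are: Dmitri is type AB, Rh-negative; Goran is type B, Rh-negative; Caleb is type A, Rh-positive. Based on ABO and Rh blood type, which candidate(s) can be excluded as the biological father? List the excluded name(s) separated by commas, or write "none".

Dmitri, Goran

A candidate is excluded only if no genotype consistent with his phenotype could produce a type B, Rh-positive child with a type B, Rh-negative mother.
Dmitri (type AB, Rh-): no genotype consistent with that phenotype can produce a type-B Rh+ child with a type-B mother.
Goran (type B, Rh-): no genotype consistent with that phenotype can produce a type-B Rh+ child with a type-B mother.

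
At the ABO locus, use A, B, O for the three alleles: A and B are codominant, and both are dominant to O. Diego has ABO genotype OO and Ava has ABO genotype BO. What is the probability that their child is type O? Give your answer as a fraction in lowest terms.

ABO cross OO × BO → offspring phenotypes: 1/2 O, 1/2 B.
So P(type O) = 1/2.

1/2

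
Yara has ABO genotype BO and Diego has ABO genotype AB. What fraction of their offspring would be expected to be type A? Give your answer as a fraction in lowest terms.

ABO cross BO × AB → offspring phenotypes: 1/4 A, 1/2 B, 1/4 AB.
So P(type A) = 1/4.

1/4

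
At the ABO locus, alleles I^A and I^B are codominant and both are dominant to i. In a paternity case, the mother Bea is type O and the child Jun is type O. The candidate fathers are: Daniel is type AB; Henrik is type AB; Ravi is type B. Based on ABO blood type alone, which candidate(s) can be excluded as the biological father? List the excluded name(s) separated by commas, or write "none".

Daniel, Henrik

A candidate is excluded only if no genotype consistent with his phenotype could produce a type O child with a type O mother.
Daniel (type AB): no genotype consistent with that phenotype can produce a type-O child with a type-O mother.
Henrik (type AB): no genotype consistent with that phenotype can produce a type-O child with a type-O mother.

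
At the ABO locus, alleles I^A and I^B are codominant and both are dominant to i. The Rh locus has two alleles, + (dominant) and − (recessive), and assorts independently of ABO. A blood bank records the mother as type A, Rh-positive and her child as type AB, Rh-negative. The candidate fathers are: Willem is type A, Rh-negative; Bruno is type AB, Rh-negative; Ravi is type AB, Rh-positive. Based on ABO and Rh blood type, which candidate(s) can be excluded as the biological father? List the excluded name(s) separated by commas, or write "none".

Willem

A candidate is excluded only if no genotype consistent with his phenotype could produce a type AB, Rh-negative child with a type A, Rh-positive mother.
Willem (type A, Rh-): no genotype consistent with that phenotype can produce a type-AB Rh- child with a type-A mother.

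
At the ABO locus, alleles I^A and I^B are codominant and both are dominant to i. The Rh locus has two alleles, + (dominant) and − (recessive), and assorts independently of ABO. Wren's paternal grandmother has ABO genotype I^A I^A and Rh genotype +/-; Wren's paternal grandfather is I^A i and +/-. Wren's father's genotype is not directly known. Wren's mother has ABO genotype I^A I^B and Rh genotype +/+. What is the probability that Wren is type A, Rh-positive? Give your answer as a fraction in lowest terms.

1/2

Wren's father's ABO genotype from I^A I^A × I^A i: 1/2 I^A I^A, 1/2 I^A i.
Crossing each possibility with the mother I^A I^B and summing P(type A): 1/2·1/2 + 1/2·1/2 = 1/2.
Similarly for Rh via the father's Rh distribution: P(Rh+) = 1.
Independent loci: 1/2 × 1 = 1/2.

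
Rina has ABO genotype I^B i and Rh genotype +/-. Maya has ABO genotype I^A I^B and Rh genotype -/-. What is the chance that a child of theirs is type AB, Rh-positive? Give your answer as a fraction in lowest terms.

ABO cross I^B i × I^A I^B → offspring phenotypes: 1/4 A, 1/2 B, 1/4 AB.
Rh cross +/- × -/- → 1/2 Rh+, 1/2 Rh-.
Independent loci: P(type AB, Rh-positive) = 1/4 × 1/2 = 1/8.

1/8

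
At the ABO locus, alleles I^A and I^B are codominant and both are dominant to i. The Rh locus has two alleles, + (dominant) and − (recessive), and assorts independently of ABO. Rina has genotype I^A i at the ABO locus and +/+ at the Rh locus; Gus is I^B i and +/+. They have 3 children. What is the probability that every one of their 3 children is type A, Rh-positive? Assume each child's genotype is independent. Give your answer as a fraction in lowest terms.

ABO cross I^A i × I^B i → 1/4 O, 1/4 A, 1/4 B, 1/4 AB.
Rh cross +/+ × +/+ → 1 Rh+; so P(type A, Rh-positive) = 1/4 × 1 = 1/4 per child.
All 3 independent: (1/4)^3 = 1/64.

1/64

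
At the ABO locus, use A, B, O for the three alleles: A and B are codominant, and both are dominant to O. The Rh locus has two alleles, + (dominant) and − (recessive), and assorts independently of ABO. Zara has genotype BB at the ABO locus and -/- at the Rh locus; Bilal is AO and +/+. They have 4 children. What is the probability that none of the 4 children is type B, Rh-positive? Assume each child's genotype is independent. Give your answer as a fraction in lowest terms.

ABO cross BB × AO → 1/2 B, 1/2 AB.
Rh cross -/- × +/+ → 1 Rh+; so P(type B, Rh-positive) = 1/2 × 1 = 1/2 per child.
P(not type B, Rh-positive) = 1/2 for one child; (1/2)^4 = 1/16.

1/16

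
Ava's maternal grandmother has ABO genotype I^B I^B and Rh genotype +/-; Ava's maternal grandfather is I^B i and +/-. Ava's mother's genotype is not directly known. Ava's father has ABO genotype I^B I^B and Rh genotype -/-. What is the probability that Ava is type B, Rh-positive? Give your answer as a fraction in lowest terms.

Ava's mother's ABO genotype from I^B I^B × I^B i: 1/2 I^B I^B, 1/2 I^B i.
Crossing each possibility with the father I^B I^B and summing P(type B): 1/2·1 + 1/2·1 = 1.
Similarly for Rh via the mother's Rh distribution: P(Rh+) = 1/2.
Independent loci: 1 × 1/2 = 1/2.

1/2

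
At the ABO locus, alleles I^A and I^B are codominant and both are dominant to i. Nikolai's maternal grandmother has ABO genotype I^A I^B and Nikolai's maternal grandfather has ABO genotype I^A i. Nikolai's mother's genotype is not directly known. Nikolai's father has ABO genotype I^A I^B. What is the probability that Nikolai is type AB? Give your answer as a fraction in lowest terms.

Nikolai's mother's ABO genotype from I^A I^B × I^A i: 1/4 I^A I^A, 1/4 I^A I^B, 1/4 I^A i, 1/4 I^B i.
Crossing each possibility with the father I^A I^B and summing P(type AB): 1/4·1/2 + 1/4·1/2 + 1/4·1/4 + 1/4·1/4 = 3/8.

3/8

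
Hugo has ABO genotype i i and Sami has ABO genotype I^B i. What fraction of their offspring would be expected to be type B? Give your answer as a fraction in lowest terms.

ABO cross i i × I^B i → offspring phenotypes: 1/2 O, 1/2 B.
So P(type B) = 1/2.

1/2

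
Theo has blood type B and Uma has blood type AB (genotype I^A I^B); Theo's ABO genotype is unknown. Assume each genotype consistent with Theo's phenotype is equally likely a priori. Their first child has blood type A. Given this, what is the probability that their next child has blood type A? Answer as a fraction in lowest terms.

1/4

Possible genotypes: Theo ∈ {I^B I^B, I^B i}; Uma ∈ {I^A I^B}.
Weight each parental genotype pair by prior × P(type-A child):
  I^B i × I^A I^B: posterior weight 1; P(next child type A) = 1/4.
Weighted sum = 1/4.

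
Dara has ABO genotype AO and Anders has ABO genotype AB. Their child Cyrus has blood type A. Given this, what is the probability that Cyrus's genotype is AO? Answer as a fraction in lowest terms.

Cross AO × AB → 1/4 AA, 1/4 AB, 1/4 AO, 1/4 BO.
Type-A genotypes among offspring: AA (1/4), AO (1/4); total 1/2.
P(AO | type A) = (1/4) / (1/2) = 1/2.

1/2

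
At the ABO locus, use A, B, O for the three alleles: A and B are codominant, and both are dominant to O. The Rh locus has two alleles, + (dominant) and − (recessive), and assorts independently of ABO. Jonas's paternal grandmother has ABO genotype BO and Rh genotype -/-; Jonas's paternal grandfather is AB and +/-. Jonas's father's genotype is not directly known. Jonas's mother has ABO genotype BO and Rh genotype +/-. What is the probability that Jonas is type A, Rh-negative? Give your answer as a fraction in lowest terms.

3/64

Jonas's father's ABO genotype from BO × AB: 1/4 AB, 1/4 AO, 1/4 BB, 1/4 BO.
Crossing each possibility with the mother BO and summing P(type A): 1/4·1/4 + 1/4·1/4 + 1/4·0 + 1/4·0 = 1/8.
Similarly for Rh via the father's Rh distribution: P(Rh-) = 3/8.
Independent loci: 1/8 × 3/8 = 3/64.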